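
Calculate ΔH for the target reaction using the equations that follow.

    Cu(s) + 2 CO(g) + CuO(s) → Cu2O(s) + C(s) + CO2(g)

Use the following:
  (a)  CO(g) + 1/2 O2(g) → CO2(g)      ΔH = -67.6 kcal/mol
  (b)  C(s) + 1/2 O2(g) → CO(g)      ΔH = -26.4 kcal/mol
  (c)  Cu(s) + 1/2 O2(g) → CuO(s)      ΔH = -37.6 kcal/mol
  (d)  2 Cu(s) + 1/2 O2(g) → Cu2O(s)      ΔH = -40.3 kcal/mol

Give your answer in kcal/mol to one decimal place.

ΔH = -43.9 kcal/mol

(a) as written (CO2(g) already on the product side): -67.6 kcal/mol
(b) reversed (reverse to put C(s) on the product side): +26.4 kcal/mol
(c) reversed (CuO(s) must end up as a reactant): +37.6 kcal/mol
(d) as written (Cu2O(s) already on the product side): -40.3 kcal/mol
Summing the manipulated equations, ΔH = (-67.6) + (+26.4) + (+37.6) + (-40.3) = -43.9 kcal/mol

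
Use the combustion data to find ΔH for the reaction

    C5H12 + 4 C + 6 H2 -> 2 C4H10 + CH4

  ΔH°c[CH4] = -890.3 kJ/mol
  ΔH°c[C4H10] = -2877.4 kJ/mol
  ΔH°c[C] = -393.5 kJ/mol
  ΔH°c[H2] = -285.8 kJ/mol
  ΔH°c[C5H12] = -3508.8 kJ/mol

Using ΔH = Σ nΔHc°(reactants) − Σ nΔHc°(products):
= [1·(-3508.8) + 4·(-393.5) + 6·(-285.8)] − [2·(-2877.4) + 1·(-890.3)]
= -152.5 kJ/mol

ΔH = -152.5 kJ/mol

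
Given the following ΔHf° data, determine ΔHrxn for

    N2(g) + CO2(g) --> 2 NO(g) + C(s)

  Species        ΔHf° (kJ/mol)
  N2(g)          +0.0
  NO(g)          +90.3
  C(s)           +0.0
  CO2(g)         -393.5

Products: 2·(+90.3) + 1·(+0.0) = +180.6
Reactants: 1·(+0.0) + 1·(-393.5) = -393.5
ΔHrxn = (+180.6) − (-393.5) = 574.1 kJ/mol

ΔHrxn = 574.1 kJ/mol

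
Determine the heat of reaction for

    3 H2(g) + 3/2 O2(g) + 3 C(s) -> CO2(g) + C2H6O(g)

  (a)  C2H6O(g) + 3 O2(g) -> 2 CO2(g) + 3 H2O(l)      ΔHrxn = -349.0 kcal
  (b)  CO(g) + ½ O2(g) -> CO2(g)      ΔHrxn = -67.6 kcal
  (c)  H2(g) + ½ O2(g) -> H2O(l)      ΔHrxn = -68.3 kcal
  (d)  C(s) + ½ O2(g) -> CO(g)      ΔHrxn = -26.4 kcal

ΔHrxn = -137.9 kcal

(a) reversed: +349.0 kcal
(b) × 3: (3)·(-67.6) = -202.8 kcal
(c) × 3: (3)·(-68.3) = -204.9 kcal
(d) × 3: (3)·(-26.4) = -79.2 kcal
Since enthalpy is a state function, ΔHrxn = (-1)·(-349.0) + (3)·(-67.6) + (3)·(-68.3) + (3)·(-26.4) = -137.9 kcal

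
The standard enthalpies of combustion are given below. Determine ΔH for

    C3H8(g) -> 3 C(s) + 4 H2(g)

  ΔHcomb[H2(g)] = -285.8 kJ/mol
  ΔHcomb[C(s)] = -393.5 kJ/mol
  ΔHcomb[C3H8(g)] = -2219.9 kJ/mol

ΔH = 103.8 kJ/mol

Using ΔH = Σ nΔHc°(reactants) − Σ nΔHc°(products):
= [1·(-2219.9)] − [3·(-393.5) + 4·(-285.8)]
= 103.8 kJ/mol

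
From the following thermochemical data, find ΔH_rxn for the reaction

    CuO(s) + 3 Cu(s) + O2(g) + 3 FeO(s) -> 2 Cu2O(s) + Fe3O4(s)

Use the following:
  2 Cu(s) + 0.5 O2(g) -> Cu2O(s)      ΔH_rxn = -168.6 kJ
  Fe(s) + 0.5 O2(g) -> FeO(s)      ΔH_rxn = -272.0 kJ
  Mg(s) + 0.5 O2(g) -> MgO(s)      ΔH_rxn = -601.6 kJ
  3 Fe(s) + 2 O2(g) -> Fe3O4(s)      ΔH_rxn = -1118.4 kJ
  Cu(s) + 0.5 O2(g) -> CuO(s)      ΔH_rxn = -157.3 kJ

equation 1 × 2 (scale by 2 for the 2 Cu2O(s)): (2)·(-168.6) = -337.2 kJ
equation 2 reversed and × 3 (reverse to put FeO(s) on the reactant side; ×3 to match 3 FeO(s) in the target): (-3)·(-272.0) = +816.0 kJ
equation 3: not needed (Mg(s) appears nowhere else).
equation 4 as written (Fe3O4(s) already on the product side): -1118.4 kJ
equation 5 reversed (reverse to put CuO(s) on the reactant side): +157.3 kJ
ΔH_rxn = (-337.2) + (+816.0) + (-1118.4) + (+157.3) = -482.3 kJ

ΔH_rxn = -482.3 kJ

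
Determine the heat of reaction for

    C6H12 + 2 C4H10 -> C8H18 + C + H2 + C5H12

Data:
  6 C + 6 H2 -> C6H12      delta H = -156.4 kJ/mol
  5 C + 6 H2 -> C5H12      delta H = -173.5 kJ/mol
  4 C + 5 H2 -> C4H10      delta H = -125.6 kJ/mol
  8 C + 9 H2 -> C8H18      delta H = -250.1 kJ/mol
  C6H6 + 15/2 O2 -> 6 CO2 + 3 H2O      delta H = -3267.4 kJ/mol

equation 1 reversed (C6H12 must end up as a reactant): +156.4 kJ/mol
equation 2 as written (C5H12 already on the product side): -173.5 kJ/mol
equation 3 reversed and × 2 (reverse to put C4H10 on the reactant side; scale by 2 for the 2 C4H10): (-2)·(-125.6) = +251.2 kJ/mol
equation 4 as written (C8H18 already on the product side): -250.1 kJ/mol
equation 5: not needed (C6H6 appears nowhere else).
Since enthalpy is a state function, delta H = (-1)·(-156.4) + (1)·(-173.5) + (-2)·(-125.6) + (1)·(-250.1) = -16.0 kJ/mol

delta H = -16.0 kJ/mol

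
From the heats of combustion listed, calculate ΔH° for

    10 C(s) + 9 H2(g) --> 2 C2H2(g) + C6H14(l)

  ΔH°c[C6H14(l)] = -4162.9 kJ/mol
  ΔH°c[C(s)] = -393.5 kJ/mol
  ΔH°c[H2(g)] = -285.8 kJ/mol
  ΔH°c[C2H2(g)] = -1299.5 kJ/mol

ΔH° = 254.7 kJ/mol

With combustion enthalpies, reactants minus products:
= [10·(-393.5) + 9·(-285.8)] − [2·(-1299.5) + 1·(-4162.9)]
= 254.7 kJ/mol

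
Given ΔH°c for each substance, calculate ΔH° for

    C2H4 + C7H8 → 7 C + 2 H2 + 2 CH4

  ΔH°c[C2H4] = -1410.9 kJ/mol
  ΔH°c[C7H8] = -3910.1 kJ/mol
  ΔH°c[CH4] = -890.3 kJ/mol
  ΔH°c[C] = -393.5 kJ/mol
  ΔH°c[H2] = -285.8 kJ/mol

With combustion enthalpies, reactants minus products:
= [1·(-1410.9) + 1·(-3910.1)] − [7·(-393.5) + 2·(-285.8) + 2·(-890.3)]
= -214.3 kJ/mol

ΔH° = -214.3 kJ/mol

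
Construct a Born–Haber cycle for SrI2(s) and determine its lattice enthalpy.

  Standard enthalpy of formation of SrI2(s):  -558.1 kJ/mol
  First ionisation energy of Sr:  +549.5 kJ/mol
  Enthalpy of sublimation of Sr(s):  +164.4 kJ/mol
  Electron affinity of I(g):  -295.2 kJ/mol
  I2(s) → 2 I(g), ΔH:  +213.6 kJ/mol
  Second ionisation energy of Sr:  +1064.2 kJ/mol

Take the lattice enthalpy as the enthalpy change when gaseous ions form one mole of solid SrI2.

ΔHf° = 1·ΔHsub + 1·(ΣIE) + 1·D(I2) + 2·EA + U
-558.1 = 1·(+164.4) + 1·(+1613.7) + 1·(+213.6) + 2·(-295.2) + U
U = -558.1 − (+1401.3) = -1959.4 kJ/mol

U = -1959.4 kJ/mol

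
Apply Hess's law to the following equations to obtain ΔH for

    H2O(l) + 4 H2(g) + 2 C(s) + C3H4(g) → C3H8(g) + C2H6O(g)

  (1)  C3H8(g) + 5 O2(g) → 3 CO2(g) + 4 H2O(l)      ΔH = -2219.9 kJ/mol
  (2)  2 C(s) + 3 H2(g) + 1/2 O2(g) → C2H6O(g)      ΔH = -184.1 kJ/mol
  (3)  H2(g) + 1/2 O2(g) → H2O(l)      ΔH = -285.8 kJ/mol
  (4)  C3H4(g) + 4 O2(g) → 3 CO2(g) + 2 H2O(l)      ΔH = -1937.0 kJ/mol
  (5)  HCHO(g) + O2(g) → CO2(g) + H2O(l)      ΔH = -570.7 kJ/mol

(1) reversed: +2219.9 kJ/mol
(2) as written: -184.1 kJ/mol
(3) as written: -285.8 kJ/mol
(4) as written: -1937.0 kJ/mol
(5): not needed.
Since enthalpy is a state function, ΔH = (-1)·(-2219.9) + (1)·(-184.1) + (1)·(-285.8) + (1)·(-1937.0) = -187.0 kJ/mol

ΔH = -187.0 kJ/mol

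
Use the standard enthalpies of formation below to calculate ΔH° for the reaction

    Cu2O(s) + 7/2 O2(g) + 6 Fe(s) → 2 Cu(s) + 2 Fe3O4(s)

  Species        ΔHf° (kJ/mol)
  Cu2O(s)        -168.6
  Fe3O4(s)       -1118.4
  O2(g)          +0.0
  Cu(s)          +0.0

ΔH° = -2068.2 kJ/mol

Products: 2·(+0.0) + 2·(-1118.4) = -2236.8
Reactants: 1·(-168.6) + 7/2·(+0.0) + 6·(+0.0) = -168.6
ΔH° = (-2236.8) − (-168.6) = -2068.2 kJ/mol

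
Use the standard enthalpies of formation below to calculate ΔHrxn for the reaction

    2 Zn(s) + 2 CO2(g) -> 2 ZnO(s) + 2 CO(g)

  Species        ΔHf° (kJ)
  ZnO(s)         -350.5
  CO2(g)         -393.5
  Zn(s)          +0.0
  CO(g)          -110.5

ΔHrxn = -135.0 kJ

ΔH°rxn = Σ nΔHf°(products) − Σ nΔHf°(reactants).
Products: 2·(-350.5) + 2·(-110.5) = -922.0
Reactants: 2·(+0.0) + 2·(-393.5) = -787.0
ΔHrxn = (-922.0) − (-787.0) = -135.0 kJ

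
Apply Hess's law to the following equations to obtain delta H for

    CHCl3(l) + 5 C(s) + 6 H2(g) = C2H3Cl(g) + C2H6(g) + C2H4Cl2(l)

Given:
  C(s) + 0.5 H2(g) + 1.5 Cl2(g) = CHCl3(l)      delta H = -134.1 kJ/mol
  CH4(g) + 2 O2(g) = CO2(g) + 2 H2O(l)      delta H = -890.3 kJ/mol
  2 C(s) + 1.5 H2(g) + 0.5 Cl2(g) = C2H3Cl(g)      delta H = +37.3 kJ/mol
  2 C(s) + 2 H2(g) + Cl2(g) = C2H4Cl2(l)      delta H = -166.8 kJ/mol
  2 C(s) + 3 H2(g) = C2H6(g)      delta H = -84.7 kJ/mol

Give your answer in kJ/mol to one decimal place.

equation 1 reversed (CHCl3(l) must end up as a reactant): +134.1 kJ/mol
equation 2: not needed (O2(g) appears nowhere else).
equation 3 as written (C2H3Cl(g) already on the product side): +37.3 kJ/mol
equation 4 as written (C2H4Cl2(l) already on the product side): -166.8 kJ/mol
equation 5 as written (C2H6(g) already on the product side): -84.7 kJ/mol
Summing the manipulated equations, delta H = (-1)·(-134.1) + (1)·(+37.3) + (1)·(-166.8) + (1)·(-84.7) = -80.1 kJ/mol

delta H = -80.1 kJ/mol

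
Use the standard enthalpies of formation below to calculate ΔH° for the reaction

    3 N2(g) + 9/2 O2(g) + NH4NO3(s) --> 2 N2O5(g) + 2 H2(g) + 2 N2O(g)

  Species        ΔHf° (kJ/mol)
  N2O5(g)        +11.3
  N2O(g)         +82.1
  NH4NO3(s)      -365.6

Products: 2·(+11.3) + 2·(+0.0) + 2·(+82.1) = +186.8
Reactants: 3·(+0.0) + 9/2·(+0.0) + 1·(-365.6) = -365.6
ΔH° = (+186.8) − (-365.6) = 552.4 kJ/mol

ΔH° = 552.4 kJ/mol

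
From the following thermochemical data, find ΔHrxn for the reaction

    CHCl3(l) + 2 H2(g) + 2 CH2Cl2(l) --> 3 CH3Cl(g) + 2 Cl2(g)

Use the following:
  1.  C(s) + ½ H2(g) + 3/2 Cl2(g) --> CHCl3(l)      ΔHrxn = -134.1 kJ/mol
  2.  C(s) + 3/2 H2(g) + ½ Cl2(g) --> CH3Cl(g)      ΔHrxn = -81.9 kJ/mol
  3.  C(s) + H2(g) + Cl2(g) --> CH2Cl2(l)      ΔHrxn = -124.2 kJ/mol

ΔHrxn = 136.8 kJ/mol

eq. 1 reversed: +134.1 kJ/mol
eq. 2 × 3: (3)·(-81.9) = -245.7 kJ/mol
eq. 3 reversed and × 2: (-2)·(-124.2) = +248.4 kJ/mol
Combining the equations, ΔHrxn = (-1)·(-134.1) + (3)·(-81.9) + (-2)·(-124.2) = 136.8 kJ/mol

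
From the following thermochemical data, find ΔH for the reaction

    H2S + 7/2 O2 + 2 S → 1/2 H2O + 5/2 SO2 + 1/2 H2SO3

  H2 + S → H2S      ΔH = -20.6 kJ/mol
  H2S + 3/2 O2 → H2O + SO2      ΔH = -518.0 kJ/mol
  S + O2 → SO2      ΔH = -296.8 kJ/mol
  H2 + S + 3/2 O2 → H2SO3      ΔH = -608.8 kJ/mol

equation 1 reversed and × 1/2: (-1/2)·(-20.6) = +10.3 kJ/mol
equation 2 × 1/2: (1/2)·(-518.0) = -259.0 kJ/mol
equation 3 × 2: (2)·(-296.8) = -593.6 kJ/mol
equation 4 × 1/2: (1/2)·(-608.8) = -304.4 kJ/mol
ΔH = (+10.3) + (-259.0) + (-593.6) + (-304.4) = -1146.7 kJ/mol

ΔH = -1146.7 kJ/mol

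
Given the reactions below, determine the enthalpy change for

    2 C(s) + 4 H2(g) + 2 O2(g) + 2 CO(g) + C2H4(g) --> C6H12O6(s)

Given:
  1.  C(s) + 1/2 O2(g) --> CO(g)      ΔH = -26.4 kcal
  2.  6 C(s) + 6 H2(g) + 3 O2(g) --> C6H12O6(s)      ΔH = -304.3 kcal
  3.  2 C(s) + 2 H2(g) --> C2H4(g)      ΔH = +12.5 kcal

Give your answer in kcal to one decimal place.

eq. 1 reversed and × 2: (-2)·(-26.4) = +52.8 kcal
eq. 2 as written: -304.3 kcal
eq. 3 reversed: -12.5 kcal
Since enthalpy is a state function, ΔH = (-2)·(-26.4) + (1)·(-304.3) + (-1)·(+12.5) = -264.0 kcal

ΔH = -264.0 kcal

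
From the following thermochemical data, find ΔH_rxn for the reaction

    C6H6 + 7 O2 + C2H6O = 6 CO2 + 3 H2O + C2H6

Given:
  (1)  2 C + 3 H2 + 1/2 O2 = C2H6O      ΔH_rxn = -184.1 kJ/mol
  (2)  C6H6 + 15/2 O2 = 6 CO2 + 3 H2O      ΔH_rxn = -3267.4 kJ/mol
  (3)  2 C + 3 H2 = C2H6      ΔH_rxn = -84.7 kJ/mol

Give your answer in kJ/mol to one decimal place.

ΔH_rxn = -3168.0 kJ/mol

(1) reversed: +184.1 kJ/mol
(2) as written: -3267.4 kJ/mol
(3) as written: -84.7 kJ/mol
ΔH_rxn = (-1)·(-184.1) + (1)·(-3267.4) + (1)·(-84.7) = -3168.0 kJ/mol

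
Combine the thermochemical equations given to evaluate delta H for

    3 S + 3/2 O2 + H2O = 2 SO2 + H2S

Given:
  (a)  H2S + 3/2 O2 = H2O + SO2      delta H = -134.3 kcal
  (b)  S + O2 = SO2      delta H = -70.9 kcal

delta H = -78.4 kcal

(a) reversed (H2S must end up as a product): +134.3 kcal
(b) × 3 (×3 to match 3 S in the target): (3)·(-70.9) = -212.7 kcal
delta H = (+134.3) + (-212.7) = -78.4 kcal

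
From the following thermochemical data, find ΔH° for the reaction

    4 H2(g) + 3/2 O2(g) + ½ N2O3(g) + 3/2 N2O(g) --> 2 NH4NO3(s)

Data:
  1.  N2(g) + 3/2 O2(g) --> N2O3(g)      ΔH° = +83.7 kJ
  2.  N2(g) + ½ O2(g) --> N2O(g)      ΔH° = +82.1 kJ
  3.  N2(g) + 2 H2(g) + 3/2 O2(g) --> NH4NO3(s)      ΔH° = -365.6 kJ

ΔH° = -896.2 kJ

eq. 1 reversed and × 1/2 (reverse to put N2O3(g) on the reactant side; ×1/2 to match 1/2 N2O3(g) in the target): (-1/2)·(+83.7) = -41.85 kJ
eq. 2 reversed and × 3/2 (N2O(g) must end up as a reactant; scale by 3/2 for the 3/2 N2O(g)): (-3/2)·(+82.1) = -123.15 kJ
eq. 3 × 2 (scale by 2 for the 2 NH4NO3(s)): (2)·(-365.6) = -731.2 kJ
ΔH° = (-1/2)·(+83.7) + (-3/2)·(+82.1) + (2)·(-365.6) = -896.2 kJ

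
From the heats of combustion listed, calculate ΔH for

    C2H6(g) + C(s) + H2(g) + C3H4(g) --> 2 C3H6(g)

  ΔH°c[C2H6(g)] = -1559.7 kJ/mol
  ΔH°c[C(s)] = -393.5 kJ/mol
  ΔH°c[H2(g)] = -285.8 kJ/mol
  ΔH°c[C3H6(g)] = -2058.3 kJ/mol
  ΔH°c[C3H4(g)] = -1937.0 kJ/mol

ΔH = -59.4 kJ/mol

With combustion enthalpies, reactants minus products:
= [1·(-1559.7) + 1·(-393.5) + 1·(-285.8) + 1·(-1937.0)] − [2·(-2058.3)]
= -59.4 kJ/mol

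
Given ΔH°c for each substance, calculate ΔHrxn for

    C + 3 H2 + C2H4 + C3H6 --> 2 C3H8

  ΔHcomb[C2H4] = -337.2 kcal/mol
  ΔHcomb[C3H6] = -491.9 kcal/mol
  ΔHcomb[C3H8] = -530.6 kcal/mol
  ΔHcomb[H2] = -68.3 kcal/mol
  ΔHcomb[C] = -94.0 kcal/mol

With combustion enthalpies, reactants minus products:
= [1·(-94.0) + 3·(-68.3) + 1·(-337.2) + 1·(-491.9)] − [2·(-530.6)]
= -66.8 kcal/mol

ΔHrxn = -66.8 kcal/mol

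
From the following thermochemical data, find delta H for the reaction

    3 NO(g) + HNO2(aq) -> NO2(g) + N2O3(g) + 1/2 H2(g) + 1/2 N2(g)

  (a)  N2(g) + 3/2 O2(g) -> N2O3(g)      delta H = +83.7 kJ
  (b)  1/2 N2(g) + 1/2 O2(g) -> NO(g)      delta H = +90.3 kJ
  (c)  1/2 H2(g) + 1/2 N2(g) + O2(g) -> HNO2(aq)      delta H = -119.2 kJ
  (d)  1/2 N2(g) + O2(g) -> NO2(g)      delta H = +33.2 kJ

delta H = -34.8 kJ

(a) as written (N2O3(g) already on the product side): +83.7 kJ
(b) reversed and × 3 (NO(g) must end up as a reactant; ×3 to match 3 NO(g) in the target): (-3)·(+90.3) = -270.9 kJ
(c) reversed (HNO2(aq) must end up as a reactant): +119.2 kJ
(d) as written (NO2(g) already on the product side): +33.2 kJ
Since enthalpy is a state function, delta H = (1)·(+83.7) + (-3)·(+90.3) + (-1)·(-119.2) + (1)·(+33.2) = -34.8 kJ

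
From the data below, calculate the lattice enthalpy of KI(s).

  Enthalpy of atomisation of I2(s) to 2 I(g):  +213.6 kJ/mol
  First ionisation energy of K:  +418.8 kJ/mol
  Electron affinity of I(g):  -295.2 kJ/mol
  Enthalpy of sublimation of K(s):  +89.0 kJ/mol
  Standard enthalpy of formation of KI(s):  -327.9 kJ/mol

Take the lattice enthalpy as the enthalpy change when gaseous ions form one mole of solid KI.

ΔHf° = 1·ΔHsub + 1·(ΣIE) + 1/2·D(I2) + 1·EA + U
-327.9 = 1·(+89.0) + 1·(+418.8) + 1/2·(+213.6) + 1·(-295.2) + U
U = -327.9 − (+319.4) = -647.3 kJ/mol

U = -647.3 kJ/mol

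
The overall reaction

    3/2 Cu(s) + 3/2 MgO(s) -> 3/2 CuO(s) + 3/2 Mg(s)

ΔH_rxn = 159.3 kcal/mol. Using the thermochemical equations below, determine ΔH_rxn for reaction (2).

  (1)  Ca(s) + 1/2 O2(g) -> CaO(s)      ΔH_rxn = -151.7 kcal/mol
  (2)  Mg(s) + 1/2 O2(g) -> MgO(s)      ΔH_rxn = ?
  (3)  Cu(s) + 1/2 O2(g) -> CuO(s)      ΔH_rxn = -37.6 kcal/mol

(1): not needed.
(2) reversed and × 3/2: contributes −3/2·x
(3) × 3/2: (3/2)·(-37.6) = -56.4 kcal/mol
+159.3 = (-56.4) − 3/2·x
x = (+159.3 − (-56.4)) / (-3/2) = -143.8 kcal/mol

ΔH_rxn = -143.8 kcal/mol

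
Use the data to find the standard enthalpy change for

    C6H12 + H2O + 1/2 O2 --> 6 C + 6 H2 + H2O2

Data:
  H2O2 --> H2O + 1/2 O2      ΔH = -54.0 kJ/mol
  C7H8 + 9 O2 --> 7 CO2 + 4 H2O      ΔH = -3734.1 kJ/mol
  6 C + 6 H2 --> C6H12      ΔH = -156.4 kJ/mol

ΔH = 210.4 kJ/mol

equation 1 reversed: +54.0 kJ/mol
equation 2: not needed.
equation 3 reversed: +156.4 kJ/mol
By Hess's law, ΔH = (+54.0) + (+156.4) = 210.4 kJ/mol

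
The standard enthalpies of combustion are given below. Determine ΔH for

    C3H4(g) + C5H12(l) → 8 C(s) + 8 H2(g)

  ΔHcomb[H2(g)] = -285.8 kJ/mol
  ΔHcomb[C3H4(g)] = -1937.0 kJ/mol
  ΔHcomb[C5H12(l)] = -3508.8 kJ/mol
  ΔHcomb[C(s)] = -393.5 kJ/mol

With combustion enthalpies, reactants minus products:
= [1·(-1937.0) + 1·(-3508.8)] − [8·(-393.5) + 8·(-285.8)]
= -11.4 kJ/mol

ΔH = -11.4 kJ/mol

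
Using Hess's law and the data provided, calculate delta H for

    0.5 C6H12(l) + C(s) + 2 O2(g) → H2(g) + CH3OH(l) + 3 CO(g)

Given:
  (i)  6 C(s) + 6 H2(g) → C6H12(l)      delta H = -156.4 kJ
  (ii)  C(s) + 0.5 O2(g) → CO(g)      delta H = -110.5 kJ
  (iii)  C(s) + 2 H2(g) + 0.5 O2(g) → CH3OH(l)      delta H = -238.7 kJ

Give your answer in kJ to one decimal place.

(i) reversed and × 1/2: (-1/2)·(-156.4) = +78.2 kJ
(ii) × 3: (3)·(-110.5) = -331.5 kJ
(iii) as written: -238.7 kJ
Summing the manipulated equations, delta H = (+78.2) + (-331.5) + (-238.7) = -492.0 kJ

delta H = -492.0 kJ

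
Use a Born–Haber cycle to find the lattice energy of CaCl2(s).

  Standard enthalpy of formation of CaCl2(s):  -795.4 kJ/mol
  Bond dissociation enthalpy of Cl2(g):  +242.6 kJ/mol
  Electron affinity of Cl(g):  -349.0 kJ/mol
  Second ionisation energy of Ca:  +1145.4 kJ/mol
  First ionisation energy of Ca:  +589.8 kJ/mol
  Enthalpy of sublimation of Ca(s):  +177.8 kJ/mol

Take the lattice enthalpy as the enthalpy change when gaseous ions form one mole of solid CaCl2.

ΔHf° = 1·ΔHsub + 1·(ΣIE) + 1·D(Cl2) + 2·EA + U
-795.4 = 1·(+177.8) + 1·(+1735.2) + 1·(+242.6) + 2·(-349.0) + U
U = -795.4 − (+1457.6) = -2253.0 kJ/mol

U = -2253.0 kJ/mol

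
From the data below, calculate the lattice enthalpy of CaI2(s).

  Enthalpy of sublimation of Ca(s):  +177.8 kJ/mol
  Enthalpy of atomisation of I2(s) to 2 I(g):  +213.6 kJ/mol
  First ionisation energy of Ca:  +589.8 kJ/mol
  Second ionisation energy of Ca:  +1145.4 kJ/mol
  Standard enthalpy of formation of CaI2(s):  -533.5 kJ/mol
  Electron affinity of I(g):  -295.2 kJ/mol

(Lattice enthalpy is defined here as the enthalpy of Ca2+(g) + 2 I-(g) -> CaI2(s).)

ΔHf° = 1·ΔHsub + 1·(ΣIE) + 1·D(I2) + 2·EA + U
-533.5 = 1·(+177.8) + 1·(+1735.2) + 1·(+213.6) + 2·(-295.2) + U
U = -533.5 − (+1536.2) = -2069.7 kJ/mol

U = -2069.7 kJ/mol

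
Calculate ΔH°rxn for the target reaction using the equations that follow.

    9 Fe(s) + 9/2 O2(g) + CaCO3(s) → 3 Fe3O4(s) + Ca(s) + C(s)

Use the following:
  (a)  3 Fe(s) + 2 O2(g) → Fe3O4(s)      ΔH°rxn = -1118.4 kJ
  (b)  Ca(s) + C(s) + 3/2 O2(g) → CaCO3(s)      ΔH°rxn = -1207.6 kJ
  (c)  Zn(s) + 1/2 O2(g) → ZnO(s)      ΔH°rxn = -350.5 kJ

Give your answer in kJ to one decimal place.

ΔH°rxn = -2147.6 kJ

(a) × 3: (3)·(-1118.4) = -3355.2 kJ
(b) reversed: +1207.6 kJ
(c): not needed.
Summing the manipulated equations, ΔH°rxn = (-3355.2) + (+1207.6) = -2147.6 kJ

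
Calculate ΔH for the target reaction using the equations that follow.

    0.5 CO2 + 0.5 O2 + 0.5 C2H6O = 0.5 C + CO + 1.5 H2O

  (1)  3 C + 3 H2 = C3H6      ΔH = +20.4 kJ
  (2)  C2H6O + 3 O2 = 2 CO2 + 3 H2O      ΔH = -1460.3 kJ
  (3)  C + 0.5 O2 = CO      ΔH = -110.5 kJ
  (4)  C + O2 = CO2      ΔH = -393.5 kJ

ΔH = -250.4 kJ

(1): not needed (H2 appears nowhere else).
(2) × 1/2 (×1/2 to match 1/2 C2H6O in the target): (1/2)·(-1460.3) = -730.15 kJ
(3) as written (CO already on the product side): -110.5 kJ
(4) reversed and × 3/2: (-3/2)·(-393.5) = +590.25 kJ
Combining the equations, ΔH = (1/2)·(-1460.3) + (1)·(-110.5) + (-3/2)·(-393.5) = -250.4 kJ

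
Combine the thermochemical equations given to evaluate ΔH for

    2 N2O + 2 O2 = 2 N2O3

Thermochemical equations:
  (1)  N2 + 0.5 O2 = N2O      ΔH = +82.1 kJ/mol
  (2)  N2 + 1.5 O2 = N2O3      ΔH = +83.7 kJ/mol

ΔH = 3.2 kJ/mol

(1) reversed and × 2: (-2)·(+82.1) = -164.2 kJ/mol
(2) × 2: (2)·(+83.7) = +167.4 kJ/mol
Summing the manipulated equations, ΔH = (-164.2) + (+167.4) = 3.2 kJ/mol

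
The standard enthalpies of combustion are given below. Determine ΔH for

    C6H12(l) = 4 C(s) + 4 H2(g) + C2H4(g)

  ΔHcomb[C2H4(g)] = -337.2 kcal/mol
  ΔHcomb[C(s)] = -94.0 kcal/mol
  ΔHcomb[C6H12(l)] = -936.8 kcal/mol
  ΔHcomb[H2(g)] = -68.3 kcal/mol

ΔH = 49.6 kcal/mol

Using ΔH = Σ nΔHc°(reactants) − Σ nΔHc°(products):
= [1·(-936.8)] − [4·(-94.0) + 4·(-68.3) + 1·(-337.2)]
= 49.6 kcal/mol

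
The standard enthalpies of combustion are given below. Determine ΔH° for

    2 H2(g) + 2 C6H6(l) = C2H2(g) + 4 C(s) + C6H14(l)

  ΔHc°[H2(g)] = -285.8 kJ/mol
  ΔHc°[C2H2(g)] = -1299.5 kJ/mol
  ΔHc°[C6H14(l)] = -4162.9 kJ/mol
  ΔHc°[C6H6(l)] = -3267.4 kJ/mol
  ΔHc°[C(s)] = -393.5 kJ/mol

Using ΔH = Σ nΔHc°(reactants) − Σ nΔHc°(products):
= [2·(-285.8) + 2·(-3267.4)] − [1·(-1299.5) + 4·(-393.5) + 1·(-4162.9)]
= -70.0 kJ/mol

ΔH° = -70.0 kJ/mol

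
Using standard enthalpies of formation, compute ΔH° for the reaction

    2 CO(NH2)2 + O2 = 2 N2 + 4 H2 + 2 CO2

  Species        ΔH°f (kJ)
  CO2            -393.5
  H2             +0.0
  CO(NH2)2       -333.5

ΔH°rxn = Σ nΔHf°(products) − Σ nΔHf°(reactants).
Products: 2·(+0.0) + 4·(+0.0) + 2·(-393.5) = -787.0
Reactants: 2·(-333.5) + 1·(+0.0) = -667.0
ΔH° = (-787.0) − (-667.0) = -120.0 kJ

ΔH° = -120.0 kJ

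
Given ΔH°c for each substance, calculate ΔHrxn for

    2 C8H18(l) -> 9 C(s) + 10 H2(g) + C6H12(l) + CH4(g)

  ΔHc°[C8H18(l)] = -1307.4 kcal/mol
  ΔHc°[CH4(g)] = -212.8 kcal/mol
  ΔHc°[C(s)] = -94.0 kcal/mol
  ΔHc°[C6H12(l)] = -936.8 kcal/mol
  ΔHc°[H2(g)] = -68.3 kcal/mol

With combustion enthalpies, reactants minus products:
= [2·(-1307.4)] − [9·(-94.0) + 10·(-68.3) + 1·(-936.8) + 1·(-212.8)]
= 63.8 kcal/mol

ΔHrxn = 63.8 kcal/mol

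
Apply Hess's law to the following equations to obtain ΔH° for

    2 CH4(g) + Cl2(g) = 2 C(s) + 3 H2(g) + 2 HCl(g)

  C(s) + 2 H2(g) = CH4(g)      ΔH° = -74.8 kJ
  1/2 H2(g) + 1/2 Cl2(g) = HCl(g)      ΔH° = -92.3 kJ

equation 1 reversed and × 2: (-2)·(-74.8) = +149.6 kJ
equation 2 × 2: (2)·(-92.3) = -184.6 kJ
ΔH° = (-2)·(-74.8) + (2)·(-92.3) = -35.0 kJ

ΔH° = -35.0 kJ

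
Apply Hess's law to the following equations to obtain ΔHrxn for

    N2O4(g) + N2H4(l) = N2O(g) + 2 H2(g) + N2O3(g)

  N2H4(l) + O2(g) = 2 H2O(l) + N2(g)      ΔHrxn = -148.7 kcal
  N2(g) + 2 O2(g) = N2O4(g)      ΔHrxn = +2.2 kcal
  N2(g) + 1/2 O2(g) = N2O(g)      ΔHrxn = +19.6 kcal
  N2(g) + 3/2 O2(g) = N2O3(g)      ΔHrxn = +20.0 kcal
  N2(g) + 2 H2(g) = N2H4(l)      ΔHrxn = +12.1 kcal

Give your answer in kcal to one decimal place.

equation 1: not needed.
equation 2 reversed: -2.2 kcal
equation 3 as written: +19.6 kcal
equation 4 as written: +20.0 kcal
equation 5 reversed: -12.1 kcal
ΔHrxn = (-2.2) + (+19.6) + (+20.0) + (-12.1) = 25.3 kcal

ΔHrxn = 25.3 kcal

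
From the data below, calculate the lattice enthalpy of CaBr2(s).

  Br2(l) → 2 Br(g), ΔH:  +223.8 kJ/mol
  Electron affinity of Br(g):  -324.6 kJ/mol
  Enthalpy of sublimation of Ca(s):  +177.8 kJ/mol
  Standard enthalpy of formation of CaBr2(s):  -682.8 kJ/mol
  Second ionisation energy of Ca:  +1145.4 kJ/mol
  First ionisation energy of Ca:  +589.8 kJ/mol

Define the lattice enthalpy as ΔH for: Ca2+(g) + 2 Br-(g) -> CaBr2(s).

U = -2170.4 kJ/mol

ΔHf° = 1·ΔHsub + 1·(ΣIE) + 1·D(Br2) + 2·EA + U
-682.8 = 1·(+177.8) + 1·(+1735.2) + 1·(+223.8) + 2·(-324.6) + U
U = -682.8 − (+1487.6) = -2170.4 kJ/mol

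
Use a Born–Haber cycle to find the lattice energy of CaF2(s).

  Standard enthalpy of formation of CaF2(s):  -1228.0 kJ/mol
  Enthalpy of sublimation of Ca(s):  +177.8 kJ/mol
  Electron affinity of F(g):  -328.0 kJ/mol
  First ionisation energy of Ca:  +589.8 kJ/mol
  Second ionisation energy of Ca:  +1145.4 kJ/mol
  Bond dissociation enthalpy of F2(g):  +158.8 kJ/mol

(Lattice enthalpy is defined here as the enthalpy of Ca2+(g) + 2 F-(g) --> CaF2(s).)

U = -2643.8 kJ/mol

ΔHf° = 1·ΔHsub + 1·(ΣIE) + 1·D(F2) + 2·EA + U
-1228.0 = 1·(+177.8) + 1·(+1735.2) + 1·(+158.8) + 2·(-328.0) + U
U = -1228.0 − (+1415.8) = -2643.8 kJ/mol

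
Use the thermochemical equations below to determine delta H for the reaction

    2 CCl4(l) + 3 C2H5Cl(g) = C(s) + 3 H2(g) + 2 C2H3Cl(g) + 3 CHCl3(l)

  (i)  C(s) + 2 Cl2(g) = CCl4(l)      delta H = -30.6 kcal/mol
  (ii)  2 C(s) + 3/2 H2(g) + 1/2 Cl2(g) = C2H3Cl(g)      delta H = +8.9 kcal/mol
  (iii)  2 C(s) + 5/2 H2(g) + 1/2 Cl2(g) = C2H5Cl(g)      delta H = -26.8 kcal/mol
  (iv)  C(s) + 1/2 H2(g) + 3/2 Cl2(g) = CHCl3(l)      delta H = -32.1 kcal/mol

delta H = 63.1 kcal/mol

(i) reversed and × 2 (reverse to put CCl4(l) on the reactant side; scale by 2 for the 2 CCl4(l)): (-2)·(-30.6) = +61.2 kcal/mol
(ii) × 2 (scale by 2 for the 2 C2H3Cl(g)): (2)·(+8.9) = +17.8 kcal/mol
(iii) reversed and × 3 (reverse to put C2H5Cl(g) on the reactant side; scale by 3 for the 3 C2H5Cl(g)): (-3)·(-26.8) = +80.4 kcal/mol
(iv) × 3 (scale by 3 for the 3 CHCl3(l)): (3)·(-32.1) = -96.3 kcal/mol
delta H = (+61.2) + (+17.8) + (+80.4) + (-96.3) = 63.1 kcal/mol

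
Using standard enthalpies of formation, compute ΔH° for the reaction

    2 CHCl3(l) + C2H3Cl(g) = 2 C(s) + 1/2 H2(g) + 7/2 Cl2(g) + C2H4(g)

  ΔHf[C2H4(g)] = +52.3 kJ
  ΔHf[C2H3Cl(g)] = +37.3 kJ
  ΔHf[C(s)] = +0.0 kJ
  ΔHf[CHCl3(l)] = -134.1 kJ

Products: 2·(+0.0) + 1/2·(+0.0) + 7/2·(+0.0) + 1·(+52.3) = +52.3
Reactants: 2·(-134.1) + 1·(+37.3) = -230.9
ΔH° = (+52.3) − (-230.9) = 283.2 kJ

ΔH° = 283.2 kJ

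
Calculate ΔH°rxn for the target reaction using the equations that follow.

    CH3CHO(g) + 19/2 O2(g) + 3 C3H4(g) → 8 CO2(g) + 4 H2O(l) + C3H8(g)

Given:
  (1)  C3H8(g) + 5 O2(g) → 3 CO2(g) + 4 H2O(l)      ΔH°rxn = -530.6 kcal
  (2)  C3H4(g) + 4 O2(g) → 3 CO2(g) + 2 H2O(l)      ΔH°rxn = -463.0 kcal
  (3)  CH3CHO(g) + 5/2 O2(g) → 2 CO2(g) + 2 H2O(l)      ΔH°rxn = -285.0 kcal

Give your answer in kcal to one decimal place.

ΔH°rxn = -1143.4 kcal

(1) reversed: +530.6 kcal
(2) × 3: (3)·(-463.0) = -1389.0 kcal
(3) as written: -285.0 kcal
ΔH°rxn = (+530.6) + (-1389.0) + (-285.0) = -1143.4 kcal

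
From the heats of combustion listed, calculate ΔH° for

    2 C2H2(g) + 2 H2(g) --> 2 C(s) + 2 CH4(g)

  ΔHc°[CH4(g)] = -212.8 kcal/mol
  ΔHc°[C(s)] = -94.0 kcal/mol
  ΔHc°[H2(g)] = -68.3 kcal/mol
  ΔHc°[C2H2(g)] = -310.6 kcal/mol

ΔH° = -144.2 kcal/mol

Using ΔH = Σ nΔHc°(reactants) − Σ nΔHc°(products):
= [2·(-310.6) + 2·(-68.3)] − [2·(-94.0) + 2·(-212.8)]
= -144.2 kcal/mol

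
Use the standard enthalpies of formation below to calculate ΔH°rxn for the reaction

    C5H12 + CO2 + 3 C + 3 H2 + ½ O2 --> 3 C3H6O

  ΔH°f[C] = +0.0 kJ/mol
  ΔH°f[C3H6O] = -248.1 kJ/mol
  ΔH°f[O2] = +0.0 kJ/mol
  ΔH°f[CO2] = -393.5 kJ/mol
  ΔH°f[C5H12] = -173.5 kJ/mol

ΔH°rxn = -177.3 kJ/mol

ΔH°rxn = Σ nΔHf°(products) − Σ nΔHf°(reactants).
Products: 3·(-248.1) = -744.3
Reactants: 1·(-173.5) + 1·(-393.5) + 3·(+0.0) + 3·(+0.0) + 1/2·(+0.0) = -567.0
ΔH°rxn = (-744.3) − (-567.0) = -177.3 kJ/mol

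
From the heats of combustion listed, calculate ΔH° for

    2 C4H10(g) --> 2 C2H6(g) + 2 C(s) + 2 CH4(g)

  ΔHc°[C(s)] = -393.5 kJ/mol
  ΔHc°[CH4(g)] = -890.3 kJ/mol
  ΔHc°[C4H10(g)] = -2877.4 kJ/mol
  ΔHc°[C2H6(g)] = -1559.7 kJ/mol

With combustion enthalpies, reactants minus products:
= [2·(-2877.4)] − [2·(-1559.7) + 2·(-393.5) + 2·(-890.3)]
= -67.8 kJ/mol

ΔH° = -67.8 kJ/mol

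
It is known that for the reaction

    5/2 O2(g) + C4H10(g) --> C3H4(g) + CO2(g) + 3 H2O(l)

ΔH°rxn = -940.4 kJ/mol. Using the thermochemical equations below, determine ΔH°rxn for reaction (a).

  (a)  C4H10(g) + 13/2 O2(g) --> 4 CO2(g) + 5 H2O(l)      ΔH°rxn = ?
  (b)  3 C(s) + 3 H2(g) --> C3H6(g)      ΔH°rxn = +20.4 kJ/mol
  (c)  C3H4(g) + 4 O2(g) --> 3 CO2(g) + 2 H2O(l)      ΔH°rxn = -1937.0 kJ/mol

ΔH°rxn = -2877.4 kJ/mol

(a) as written: contributes x
(b): not needed.
(c) reversed: +1937.0 kJ/mol
-940.4 = (+1937.0) + x
x = (-940.4 − (+1937.0)) / (1) = -2877.4 kJ/mol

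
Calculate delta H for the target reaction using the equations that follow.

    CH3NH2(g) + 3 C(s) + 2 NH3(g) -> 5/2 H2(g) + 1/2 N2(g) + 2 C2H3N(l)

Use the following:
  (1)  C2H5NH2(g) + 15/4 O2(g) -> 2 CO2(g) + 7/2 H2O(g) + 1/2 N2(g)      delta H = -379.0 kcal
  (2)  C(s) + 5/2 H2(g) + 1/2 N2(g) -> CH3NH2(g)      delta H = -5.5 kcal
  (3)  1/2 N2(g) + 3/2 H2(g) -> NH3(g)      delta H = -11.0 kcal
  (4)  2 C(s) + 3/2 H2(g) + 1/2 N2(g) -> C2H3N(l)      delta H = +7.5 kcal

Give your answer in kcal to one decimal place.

(1): not needed (H2O(g) appears nowhere else).
(2) reversed (reverse to put CH3NH2(g) on the reactant side): +5.5 kcal
(3) reversed and × 2 (NH3(g) must end up as a reactant; ×2 to match 2 NH3(g) in the target): (-2)·(-11.0) = +22.0 kcal
(4) × 2 (scale by 2 for the 2 C2H3N(l)): (2)·(+7.5) = +15.0 kcal
Summing the manipulated equations, delta H = (-1)·(-5.5) + (-2)·(-11.0) + (2)·(+7.5) = 42.5 kcal

delta H = 42.5 kcal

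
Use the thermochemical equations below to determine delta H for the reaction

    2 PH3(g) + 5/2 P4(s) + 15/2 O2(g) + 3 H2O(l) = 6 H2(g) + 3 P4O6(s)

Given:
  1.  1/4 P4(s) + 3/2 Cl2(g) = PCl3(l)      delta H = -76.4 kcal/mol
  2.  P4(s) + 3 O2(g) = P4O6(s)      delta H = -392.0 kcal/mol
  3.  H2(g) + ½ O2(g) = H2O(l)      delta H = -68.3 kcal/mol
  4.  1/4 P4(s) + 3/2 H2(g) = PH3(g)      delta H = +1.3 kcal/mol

delta H = -973.7 kcal/mol

eq. 1: not needed.
eq. 2 × 3: (3)·(-392.0) = -1176.0 kcal/mol
eq. 3 reversed and × 3: (-3)·(-68.3) = +204.9 kcal/mol
eq. 4 reversed and × 2: (-2)·(+1.3) = -2.6 kcal/mol
delta H = (3)·(-392.0) + (-3)·(-68.3) + (-2)·(+1.3) = -973.7 kcal/mol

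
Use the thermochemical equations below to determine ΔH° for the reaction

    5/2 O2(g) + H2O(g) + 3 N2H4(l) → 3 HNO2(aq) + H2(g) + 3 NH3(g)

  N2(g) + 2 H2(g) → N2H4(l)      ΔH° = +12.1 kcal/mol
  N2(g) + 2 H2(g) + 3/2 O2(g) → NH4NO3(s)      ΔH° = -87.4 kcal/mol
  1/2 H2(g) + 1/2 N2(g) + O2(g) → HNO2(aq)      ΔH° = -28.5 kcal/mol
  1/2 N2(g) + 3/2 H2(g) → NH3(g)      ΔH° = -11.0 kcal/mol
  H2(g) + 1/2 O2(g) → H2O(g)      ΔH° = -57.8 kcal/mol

ΔH° = -97.0 kcal/mol

equation 1 reversed and × 3: (-3)·(+12.1) = -36.3 kcal/mol
equation 2: not needed.
equation 3 × 3: (3)·(-28.5) = -85.5 kcal/mol
equation 4 × 3: (3)·(-11.0) = -33.0 kcal/mol
equation 5 reversed: +57.8 kcal/mol
ΔH° = (-36.3) + (-85.5) + (-33.0) + (+57.8) = -97.0 kcal/mol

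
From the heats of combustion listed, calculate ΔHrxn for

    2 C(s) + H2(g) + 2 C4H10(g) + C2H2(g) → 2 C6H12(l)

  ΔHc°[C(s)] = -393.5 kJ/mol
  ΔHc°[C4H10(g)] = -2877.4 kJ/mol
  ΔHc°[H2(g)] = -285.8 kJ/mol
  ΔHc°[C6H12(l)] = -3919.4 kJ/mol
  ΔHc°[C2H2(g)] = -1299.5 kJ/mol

ΔHrxn = -288.3 kJ/mol

With combustion enthalpies, reactants minus products:
= [2·(-393.5) + 1·(-285.8) + 2·(-2877.4) + 1·(-1299.5)] − [2·(-3919.4)]
= -288.3 kJ/mol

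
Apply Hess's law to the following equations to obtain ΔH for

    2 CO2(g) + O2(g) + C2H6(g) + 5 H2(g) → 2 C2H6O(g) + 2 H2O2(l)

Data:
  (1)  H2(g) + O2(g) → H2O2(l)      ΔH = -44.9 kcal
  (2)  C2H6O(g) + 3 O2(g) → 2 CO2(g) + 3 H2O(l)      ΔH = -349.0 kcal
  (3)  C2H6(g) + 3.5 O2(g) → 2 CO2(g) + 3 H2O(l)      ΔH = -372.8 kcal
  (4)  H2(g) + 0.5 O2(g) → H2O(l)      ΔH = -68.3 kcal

ΔH = 30.5 kcal

(1) × 2 (scale by 2 for the 2 H2O2(l)): (2)·(-44.9) = -89.8 kcal
(2) reversed and × 2 (reverse to put C2H6O(g) on the product side; scale by 2 for the 2 C2H6O(g)): (-2)·(-349.0) = +698.0 kcal
(3) as written (C2H6(g) already on the reactant side): -372.8 kcal
(4) × 3: (3)·(-68.3) = -204.9 kcal
ΔH = (2)·(-44.9) + (-2)·(-349.0) + (1)·(-372.8) + (3)·(-68.3) = 30.5 kcal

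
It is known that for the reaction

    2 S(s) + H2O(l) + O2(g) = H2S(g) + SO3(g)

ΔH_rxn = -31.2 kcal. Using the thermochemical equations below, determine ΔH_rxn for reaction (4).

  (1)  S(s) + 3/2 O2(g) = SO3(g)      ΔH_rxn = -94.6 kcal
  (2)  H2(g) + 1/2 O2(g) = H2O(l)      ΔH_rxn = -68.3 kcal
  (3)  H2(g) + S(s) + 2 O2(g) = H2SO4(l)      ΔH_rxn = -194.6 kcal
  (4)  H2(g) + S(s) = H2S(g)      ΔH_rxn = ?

ΔH_rxn = -4.9 kcal

(1) as written (SO3(g) already on the product side): -94.6 kcal
(2) reversed (H2O(l) must end up as a reactant): +68.3 kcal
(3): not needed (H2SO4(l) appears nowhere else).
(4) as written (H2S(g) already on the product side): contributes x
-31.2 = (-94.6) + (+68.3) + x
x = (-31.2 − (-26.3)) / (1) = -4.9 kcal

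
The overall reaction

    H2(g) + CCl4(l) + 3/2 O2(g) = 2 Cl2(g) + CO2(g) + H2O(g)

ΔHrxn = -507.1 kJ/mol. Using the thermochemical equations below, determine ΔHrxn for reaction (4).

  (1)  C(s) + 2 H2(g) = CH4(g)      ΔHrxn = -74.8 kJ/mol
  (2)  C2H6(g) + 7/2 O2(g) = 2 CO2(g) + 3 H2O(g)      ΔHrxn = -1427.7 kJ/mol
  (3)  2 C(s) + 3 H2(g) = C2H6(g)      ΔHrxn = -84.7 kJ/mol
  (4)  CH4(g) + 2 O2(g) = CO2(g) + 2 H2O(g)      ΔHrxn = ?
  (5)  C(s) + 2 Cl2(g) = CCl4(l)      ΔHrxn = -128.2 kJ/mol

ΔHrxn = -802.3 kJ/mol

(1) reversed: +74.8 kJ/mol
(2) as written: -1427.7 kJ/mol
(3) as written: -84.7 kJ/mol
(4) reversed: contributes −x
(5) reversed (CCl4(l) must end up as a reactant): +128.2 kJ/mol
-507.1 = (+74.8) + (-1427.7) + (-84.7) + (+128.2) − x
x = (-507.1 − (-1309.4)) / (-1) = -802.3 kJ/mol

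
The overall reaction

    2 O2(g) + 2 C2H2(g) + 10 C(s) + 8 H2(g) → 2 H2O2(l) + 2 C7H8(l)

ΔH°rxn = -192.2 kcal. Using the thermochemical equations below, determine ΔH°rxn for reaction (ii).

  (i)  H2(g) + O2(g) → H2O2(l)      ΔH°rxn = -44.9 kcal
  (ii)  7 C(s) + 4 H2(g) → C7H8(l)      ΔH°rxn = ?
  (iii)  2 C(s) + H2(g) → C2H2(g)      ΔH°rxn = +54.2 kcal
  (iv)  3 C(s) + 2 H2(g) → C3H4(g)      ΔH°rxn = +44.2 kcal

ΔH°rxn = 3.0 kcal

(i) × 2 (×2 to match 2 H2O2(l) in the target): (2)·(-44.9) = -89.8 kcal
(ii) × 2 (×2 to match 2 C7H8(l) in the target): contributes 2·x
(iii) reversed and × 2 (reverse to put C2H2(g) on the reactant side; ×2 to match 2 C2H2(g) in the target): (-2)·(+54.2) = -108.4 kcal
(iv): not needed (C3H4(g) appears nowhere else).
-192.2 = (-89.8) + (-108.4) + 2·x
x = (-192.2 − (-198.2)) / (2) = 3.0 kcal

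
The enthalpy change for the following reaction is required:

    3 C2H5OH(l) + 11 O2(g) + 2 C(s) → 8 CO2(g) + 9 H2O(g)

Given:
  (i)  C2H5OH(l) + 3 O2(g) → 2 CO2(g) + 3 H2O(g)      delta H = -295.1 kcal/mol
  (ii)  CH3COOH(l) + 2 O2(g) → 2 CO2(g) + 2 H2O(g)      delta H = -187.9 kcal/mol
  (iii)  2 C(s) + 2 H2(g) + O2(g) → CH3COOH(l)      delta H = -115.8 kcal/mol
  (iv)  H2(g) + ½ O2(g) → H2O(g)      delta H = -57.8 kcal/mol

(i) × 3: (3)·(-295.1) = -885.3 kcal/mol
(ii) as written: -187.9 kcal/mol
(iii) as written: -115.8 kcal/mol
(iv) reversed and × 2: (-2)·(-57.8) = +115.6 kcal/mol
Summing the manipulated equations, delta H = (3)·(-295.1) + (1)·(-187.9) + (1)·(-115.8) + (-2)·(-57.8) = -1073.4 kcal/mol

delta H = -1073.4 kcal/mol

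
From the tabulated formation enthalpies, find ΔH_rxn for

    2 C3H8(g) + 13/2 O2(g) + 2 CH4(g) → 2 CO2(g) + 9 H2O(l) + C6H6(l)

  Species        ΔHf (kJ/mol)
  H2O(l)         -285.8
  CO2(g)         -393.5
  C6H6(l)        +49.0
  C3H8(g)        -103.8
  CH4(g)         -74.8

Products: 2·(-393.5) + 9·(-285.8) + 1·(+49.0) = -3310.2
Reactants: 2·(-103.8) + 13/2·(+0.0) + 2·(-74.8) = -357.2
ΔH_rxn = (-3310.2) − (-357.2) = -2953.0 kJ/mol

ΔH_rxn = -2953.0 kJ/mol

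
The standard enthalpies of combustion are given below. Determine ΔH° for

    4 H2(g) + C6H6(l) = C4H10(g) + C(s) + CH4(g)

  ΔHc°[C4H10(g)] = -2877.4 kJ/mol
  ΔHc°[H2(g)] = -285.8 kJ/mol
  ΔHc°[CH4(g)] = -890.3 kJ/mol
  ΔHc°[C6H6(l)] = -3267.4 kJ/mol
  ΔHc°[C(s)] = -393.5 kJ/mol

ΔH° = -249.4 kJ/mol

Using ΔH = Σ nΔHc°(reactants) − Σ nΔHc°(products):
= [4·(-285.8) + 1·(-3267.4)] − [1·(-2877.4) + 1·(-393.5) + 1·(-890.3)]
= -249.4 kJ/mol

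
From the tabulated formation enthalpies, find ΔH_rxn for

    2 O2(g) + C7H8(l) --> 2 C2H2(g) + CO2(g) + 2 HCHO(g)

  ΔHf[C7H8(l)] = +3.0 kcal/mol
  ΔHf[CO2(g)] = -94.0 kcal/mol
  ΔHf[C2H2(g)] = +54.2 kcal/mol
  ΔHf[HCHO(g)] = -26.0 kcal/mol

ΔH°rxn = Σ nΔHf°(products) − Σ nΔHf°(reactants).
Products: 2·(+54.2) + 1·(-94.0) + 2·(-26.0) = -37.6
Reactants: 2·(+0.0) + 1·(+3.0) = +3.0
ΔH_rxn = (-37.6) − (+3.0) = -40.6 kcal/mol

ΔH_rxn = -40.6 kcal/mol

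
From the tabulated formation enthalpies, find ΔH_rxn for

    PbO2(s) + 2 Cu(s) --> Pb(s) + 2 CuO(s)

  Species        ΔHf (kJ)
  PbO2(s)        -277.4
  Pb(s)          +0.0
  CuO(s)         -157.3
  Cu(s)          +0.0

Products: 1·(+0.0) + 2·(-157.3) = -314.6
Reactants: 1·(-277.4) + 2·(+0.0) = -277.4
ΔH_rxn = (-314.6) − (-277.4) = -37.2 kJ

ΔH_rxn = -37.2 kJ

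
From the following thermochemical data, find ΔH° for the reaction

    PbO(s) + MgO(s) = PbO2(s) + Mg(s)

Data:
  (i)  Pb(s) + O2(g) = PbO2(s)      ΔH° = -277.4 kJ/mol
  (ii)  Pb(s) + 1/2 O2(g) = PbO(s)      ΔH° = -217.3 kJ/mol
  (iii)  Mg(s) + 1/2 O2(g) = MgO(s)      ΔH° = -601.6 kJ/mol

ΔH° = 541.5 kJ/mol

(i) as written (PbO2(s) already on the product side): -277.4 kJ/mol
(ii) reversed (reverse to put PbO(s) on the reactant side): +217.3 kJ/mol
(iii) reversed (reverse to put MgO(s) on the reactant side): +601.6 kJ/mol
Summing the manipulated equations, ΔH° = (1)·(-277.4) + (-1)·(-217.3) + (-1)·(-601.6) = 541.5 kJ/mol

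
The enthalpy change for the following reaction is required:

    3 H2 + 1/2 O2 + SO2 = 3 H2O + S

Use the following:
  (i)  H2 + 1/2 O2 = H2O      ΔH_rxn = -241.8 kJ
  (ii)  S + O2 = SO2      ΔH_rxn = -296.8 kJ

ΔH_rxn = -428.6 kJ

(i) × 3: (3)·(-241.8) = -725.4 kJ
(ii) reversed: +296.8 kJ
Since enthalpy is a state function, ΔH_rxn = (3)·(-241.8) + (-1)·(-296.8) = -428.6 kJ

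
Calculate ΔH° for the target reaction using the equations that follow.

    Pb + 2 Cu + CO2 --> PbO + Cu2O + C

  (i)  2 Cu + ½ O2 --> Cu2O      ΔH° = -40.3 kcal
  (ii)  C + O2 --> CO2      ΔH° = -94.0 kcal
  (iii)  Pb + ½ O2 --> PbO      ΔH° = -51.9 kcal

(i) as written: -40.3 kcal
(ii) reversed: +94.0 kcal
(iii) as written: -51.9 kcal
Summing the manipulated equations, ΔH° = (-40.3) + (+94.0) + (-51.9) = 1.8 kcal

ΔH° = 1.8 kcal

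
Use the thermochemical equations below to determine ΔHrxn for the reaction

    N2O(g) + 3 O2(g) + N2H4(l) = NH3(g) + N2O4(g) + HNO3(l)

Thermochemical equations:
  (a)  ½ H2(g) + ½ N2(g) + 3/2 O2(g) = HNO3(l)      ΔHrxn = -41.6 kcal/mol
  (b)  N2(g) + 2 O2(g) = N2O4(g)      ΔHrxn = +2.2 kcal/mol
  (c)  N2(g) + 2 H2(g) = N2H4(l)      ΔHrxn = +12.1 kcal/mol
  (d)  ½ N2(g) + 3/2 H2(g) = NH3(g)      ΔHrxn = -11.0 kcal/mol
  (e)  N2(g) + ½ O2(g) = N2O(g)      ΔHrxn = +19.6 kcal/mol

(a) as written (HNO3(l) already on the product side): -41.6 kcal/mol
(b) as written (N2O4(g) already on the product side): +2.2 kcal/mol
(c) reversed (N2H4(l) must end up as a reactant): -12.1 kcal/mol
(d) as written (NH3(g) already on the product side): -11.0 kcal/mol
(e) reversed (reverse to put N2O(g) on the reactant side): -19.6 kcal/mol
ΔHrxn = (1)·(-41.6) + (1)·(+2.2) + (-1)·(+12.1) + (1)·(-11.0) + (-1)·(+19.6) = -82.1 kcal/mol

ΔHrxn = -82.1 kcal/mol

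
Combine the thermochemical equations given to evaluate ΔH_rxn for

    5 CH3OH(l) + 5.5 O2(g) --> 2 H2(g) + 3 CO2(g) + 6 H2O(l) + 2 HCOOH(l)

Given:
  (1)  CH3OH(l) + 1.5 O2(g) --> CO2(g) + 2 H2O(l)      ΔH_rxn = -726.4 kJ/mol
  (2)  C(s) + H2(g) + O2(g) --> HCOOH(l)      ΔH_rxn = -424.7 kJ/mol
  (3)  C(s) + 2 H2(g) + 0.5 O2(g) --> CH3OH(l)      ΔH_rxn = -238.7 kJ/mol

ΔH_rxn = -2551.2 kJ/mol

(1) × 3: (3)·(-726.4) = -2179.2 kJ/mol
(2) × 2: (2)·(-424.7) = -849.4 kJ/mol
(3) reversed and × 2: (-2)·(-238.7) = +477.4 kJ/mol
Since enthalpy is a state function, ΔH_rxn = (3)·(-726.4) + (2)·(-424.7) + (-2)·(-238.7) = -2551.2 kJ/mol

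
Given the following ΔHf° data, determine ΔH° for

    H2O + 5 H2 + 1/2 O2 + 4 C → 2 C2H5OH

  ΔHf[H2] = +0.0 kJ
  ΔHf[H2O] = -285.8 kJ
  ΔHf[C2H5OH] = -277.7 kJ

ΔH° = -269.6 kJ

Products: 2·(-277.7) = -555.4
Reactants: 1·(-285.8) + 5·(+0.0) + 1/2·(+0.0) + 4·(+0.0) = -285.8
ΔH° = (-555.4) − (-285.8) = -269.6 kJ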